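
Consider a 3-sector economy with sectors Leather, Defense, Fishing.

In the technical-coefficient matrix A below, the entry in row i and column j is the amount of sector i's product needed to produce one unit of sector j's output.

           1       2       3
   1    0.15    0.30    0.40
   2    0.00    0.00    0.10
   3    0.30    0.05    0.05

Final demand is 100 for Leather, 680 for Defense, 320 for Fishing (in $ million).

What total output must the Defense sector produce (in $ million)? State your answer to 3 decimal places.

I − A =
  [   0.85    -0.30    -0.40]
  [   0.00     1.00    -0.10]
  [  -0.30    -0.05     0.95]
Cofactors of I−A, C_ij = (−1)^(i+j)·(minor ij) (rows/columns in the sector order above):
  C_11 = (1.00)(0.95) − (-0.10)(-0.05) = 0.9450
  C_12 = −[(0.00)(0.95) − (-0.10)(-0.30)] = 0.0300
  C_13 = (0.00)(-0.05) − (1.00)(-0.30) = 0.3000
  C_21 = −[(-0.30)(0.95) − (-0.40)(-0.05)] = 0.3050
  C_22 = (0.85)(0.95) − (-0.40)(-0.30) = 0.6875
  C_23 = −[(0.85)(-0.05) − (-0.30)(-0.30)] = 0.1325
  C_31 = (-0.30)(-0.10) − (-0.40)(1.00) = 0.4300
  C_32 = −[(0.85)(-0.10) − (-0.40)(0.00)] = 0.0850
  C_33 = (0.85)(1.00) − (-0.30)(0.00) = 0.8500
det(I−A) = Σ_j (I−A)_1j·C_1j = (0.85)(0.9450) + (-0.30)(0.0300) + (-0.40)(0.3000) = 0.67425
adj(I−A) = Cᵀ =
  [ 0.9450   0.3050   0.4300]
  [ 0.0300   0.6875   0.0850]
  [ 0.3000   0.1325   0.8500]
(I − A)⁻¹ = adj(I−A) / det(I−A) ≈
  [   1.4016     0.4524     0.6377]
  [   0.0445     1.0197     0.1261]
  [   0.4449     0.1965     1.2607]
x = (I − A)⁻¹ d = adj(I−A)·d / det(I−A), with det(I−A) = 0.67425:
  x_1 = (0.9450·100 + 0.3050·680 + 0.4300·320) / 0.67425 = 439.50 / 0.67425 ≈ 651.835
  x_2 = (0.0300·100 + 0.6875·680 + 0.0850·320) / 0.67425 = 497.70 / 0.67425 ≈ 738.154
  x_3 = (0.3000·100 + 0.1325·680 + 0.8500·320) / 0.67425 = 392.10 / 0.67425 ≈ 581.535

x_2 = 738.154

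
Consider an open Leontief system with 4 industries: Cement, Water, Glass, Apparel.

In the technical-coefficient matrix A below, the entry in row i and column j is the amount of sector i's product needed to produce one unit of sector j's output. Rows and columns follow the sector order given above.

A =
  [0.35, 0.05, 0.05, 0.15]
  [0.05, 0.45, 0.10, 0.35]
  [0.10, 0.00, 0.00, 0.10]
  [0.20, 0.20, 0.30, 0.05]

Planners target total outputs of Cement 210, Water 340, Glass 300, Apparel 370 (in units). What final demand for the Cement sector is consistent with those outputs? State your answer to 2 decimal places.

I − A =
  [   0.65    -0.05    -0.05    -0.15]
  [  -0.05     0.55    -0.10    -0.35]
  [  -0.10     0.00     1.00    -0.10]
  [  -0.20    -0.20    -0.30     0.95]
d = (I − A) x:
  d_C = (+0.65)·210 + (-0.05)·340 + (-0.05)·300 + (-0.15)·370 = 49.00
  d_W = (-0.05)·210 + (+0.55)·340 + (-0.10)·300 + (-0.35)·370 = 17.00
  d_G = (-0.10)·210 + (+0.00)·340 + (+1.00)·300 + (-0.10)·370 = 242.00
  d_A = (-0.20)·210 + (-0.20)·340 + (-0.30)·300 + (+0.95)·370 = 151.50

d_C = 49.00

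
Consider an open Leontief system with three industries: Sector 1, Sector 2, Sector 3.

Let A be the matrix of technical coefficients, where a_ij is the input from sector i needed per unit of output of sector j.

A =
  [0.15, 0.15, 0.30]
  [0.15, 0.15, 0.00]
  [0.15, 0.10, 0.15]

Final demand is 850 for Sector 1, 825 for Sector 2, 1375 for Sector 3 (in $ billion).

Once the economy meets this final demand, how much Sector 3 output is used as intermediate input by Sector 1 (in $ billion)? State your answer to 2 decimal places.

I − A =
  [   0.85    -0.15    -0.30]
  [  -0.15     0.85     0.00]
  [  -0.15    -0.10     0.85]
Cofactors of I−A, C_ij = (−1)^(i+j)·(minor ij) (rows/columns in the sector order above):
  C_11 = (0.85)(0.85) − (0.00)(-0.10) = 0.7225
  C_12 = −[(-0.15)(0.85) − (0.00)(-0.15)] = 0.1275
  C_13 = (-0.15)(-0.10) − (0.85)(-0.15) = 0.1425
  C_21 = −[(-0.15)(0.85) − (-0.30)(-0.10)] = 0.1575
  C_22 = (0.85)(0.85) − (-0.30)(-0.15) = 0.6775
  C_23 = −[(0.85)(-0.10) − (-0.15)(-0.15)] = 0.1075
  C_31 = (-0.15)(0.00) − (-0.30)(0.85) = 0.2550
  C_32 = −[(0.85)(0.00) − (-0.30)(-0.15)] = 0.0450
  C_33 = (0.85)(0.85) − (-0.15)(-0.15) = 0.7000
det(I−A) = Σ_j (I−A)_1j·C_1j = (0.85)(0.7225) + (-0.15)(0.1275) + (-0.30)(0.1425) = 0.55225
adj(I−A) = Cᵀ =
  [ 0.7225   0.1575   0.2550]
  [ 0.1275   0.6775   0.0450]
  [ 0.1425   0.1075   0.7000]
(I − A)⁻¹ = adj(I−A) / det(I−A) ≈
  [   1.3083     0.2852     0.4617]
  [   0.2309     1.2268     0.0815]
  [   0.2580     0.1947     1.2675]
First solve x = (I − A)⁻¹ d = adj(I−A)·d / det(I−A); in particular x_1 = (0.7225·850 + 0.1575·825 + 0.2550·1375) / 0.55225 = 1094.6875 / 0.55225 ≈ 1982.2318.
Intermediate flow from 3 to 1: z_31 = a_31 · x_1 = 0.15 × 1094.6875 / 0.55225 = 164.203125 / 0.55225 ≈ 297.33.

z_31 = 297.33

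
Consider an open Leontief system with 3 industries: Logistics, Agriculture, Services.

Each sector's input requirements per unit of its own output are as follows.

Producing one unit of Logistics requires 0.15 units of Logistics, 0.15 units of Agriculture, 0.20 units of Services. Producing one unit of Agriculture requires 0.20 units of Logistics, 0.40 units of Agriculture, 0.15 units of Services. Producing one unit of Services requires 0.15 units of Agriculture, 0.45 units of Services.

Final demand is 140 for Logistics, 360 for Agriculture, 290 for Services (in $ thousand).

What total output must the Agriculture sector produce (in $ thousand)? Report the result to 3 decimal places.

x_2 = 925.275

I − A =
  [   0.85    -0.20     0.00]
  [  -0.15     0.60    -0.15]
  [  -0.20    -0.15     0.55]
Cofactors of I−A, C_ij = (−1)^(i+j)·(minor ij) (rows/columns in the sector order above):
  C_11 = (0.60)(0.55) − (-0.15)(-0.15) = 0.3075
  C_12 = −[(-0.15)(0.55) − (-0.15)(-0.20)] = 0.1125
  C_13 = (-0.15)(-0.15) − (0.60)(-0.20) = 0.1425
  C_21 = −[(-0.20)(0.55) − (0.00)(-0.15)] = 0.1100
  C_22 = (0.85)(0.55) − (0.00)(-0.20) = 0.4675
  C_23 = −[(0.85)(-0.15) − (-0.20)(-0.20)] = 0.1675
  C_31 = (-0.20)(-0.15) − (0.00)(0.60) = 0.0300
  C_32 = −[(0.85)(-0.15) − (0.00)(-0.15)] = 0.1275
  C_33 = (0.85)(0.60) − (-0.20)(-0.15) = 0.4800
det(I−A) = Σ_j (I−A)_1j·C_1j = (0.85)(0.3075) + (-0.20)(0.1125) + (0.00)(0.1425) = 0.238875
adj(I−A) = Cᵀ =
  [ 0.3075   0.1100   0.0300]
  [ 0.1125   0.4675   0.1275]
  [ 0.1425   0.1675   0.4800]
(I − A)⁻¹ = adj(I−A) / det(I−A) ≈
  [   1.2873     0.4605     0.1256]
  [   0.4710     1.9571     0.5338]
  [   0.5965     0.7012     2.0094]
x = (I − A)⁻¹ d = adj(I−A)·d / det(I−A), with det(I−A) = 0.238875:
  x_1 = (0.3075·140 + 0.1100·360 + 0.0300·290) / 0.238875 = 91.35 / 0.238875 ≈ 382.418
  x_2 = (0.1125·140 + 0.4675·360 + 0.1275·290) / 0.238875 = 221.025 / 0.238875 ≈ 925.275
  x_3 = (0.1425·140 + 0.1675·360 + 0.4800·290) / 0.238875 = 219.45 / 0.238875 ≈ 918.681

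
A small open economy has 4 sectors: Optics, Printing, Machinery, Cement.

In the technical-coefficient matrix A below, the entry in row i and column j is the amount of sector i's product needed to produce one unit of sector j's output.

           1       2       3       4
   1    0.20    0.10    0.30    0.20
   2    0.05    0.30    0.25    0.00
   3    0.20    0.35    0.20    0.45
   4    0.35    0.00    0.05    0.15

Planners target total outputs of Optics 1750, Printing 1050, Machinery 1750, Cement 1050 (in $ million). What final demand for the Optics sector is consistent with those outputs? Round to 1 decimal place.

I − A =
  [   0.80    -0.10    -0.30    -0.20]
  [  -0.05     0.70    -0.25     0.00]
  [  -0.20    -0.35     0.80    -0.45]
  [  -0.35     0.00    -0.05     0.85]
d = (I − A) x:
  d_1 = (+0.80)·1750 + (-0.10)·1050 + (-0.30)·1750 + (-0.20)·1050 = 560.0
  d_2 = (-0.05)·1750 + (+0.70)·1050 + (-0.25)·1750 + (+0.00)·1050 = 210.0
  d_3 = (-0.20)·1750 + (-0.35)·1050 + (+0.80)·1750 + (-0.45)·1050 = 210.0
  d_4 = (-0.35)·1750 + (+0.00)·1050 + (-0.05)·1750 + (+0.85)·1050 = 192.5

d_1 = 560.0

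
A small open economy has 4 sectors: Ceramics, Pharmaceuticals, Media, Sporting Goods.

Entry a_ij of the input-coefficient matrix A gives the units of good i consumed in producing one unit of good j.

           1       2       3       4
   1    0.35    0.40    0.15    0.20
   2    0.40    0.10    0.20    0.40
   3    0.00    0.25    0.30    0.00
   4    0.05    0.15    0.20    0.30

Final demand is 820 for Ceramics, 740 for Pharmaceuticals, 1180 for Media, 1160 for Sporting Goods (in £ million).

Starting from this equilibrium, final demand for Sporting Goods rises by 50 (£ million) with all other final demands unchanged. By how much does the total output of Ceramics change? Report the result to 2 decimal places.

Δx_1 = 110.30

I − A =
  [   0.65    -0.40    -0.15    -0.20]
  [  -0.40     0.90    -0.20    -0.40]
  [   0.00    -0.25     0.70     0.00]
  [  -0.05    -0.15    -0.20     0.70]
Compute the cofactors C_ij = (−1)^(i+j)·(3×3 minor ij) of I−A; the adjugate is their transpose:
adj(I−A) = Cᵀ =
  [ 0.344000   0.253250   0.215500   0.243000]
  [ 0.210000   0.311500   0.202000   0.238000]
  [ 0.075000   0.111250   0.229500   0.085000]
  [ 0.091000   0.116625   0.124250   0.250000]
det(I−A) = Σ_j (I−A)_1j·C_1j = (0.65)(0.344000) + (-0.40)(0.210000) + (-0.15)(0.075000) + (-0.20)(0.091000) = 0.11015
(I − A)⁻¹ = adj(I−A) / det(I−A) ≈
  [   3.1230     2.2991     1.9564     2.2061]
  [   1.9065     2.8280     1.8339     2.1607]
  [   0.6809     1.0100     2.0835     0.7717]
  [   0.8261     1.0588     1.1280     2.2696]
Δx = (I − A)⁻¹ Δd with Δd having +50 in the Sporting Goods component and 0 elsewhere.
So Δx_1 = L_14 · (+50), where L_14 = adj(I−A)_14 / det(I−A) = 0.243000 / 0.11015.
Δx_1 = 0.243000 × (+50) / 0.11015 = 12.15 / 0.11015 ≈ 110.30.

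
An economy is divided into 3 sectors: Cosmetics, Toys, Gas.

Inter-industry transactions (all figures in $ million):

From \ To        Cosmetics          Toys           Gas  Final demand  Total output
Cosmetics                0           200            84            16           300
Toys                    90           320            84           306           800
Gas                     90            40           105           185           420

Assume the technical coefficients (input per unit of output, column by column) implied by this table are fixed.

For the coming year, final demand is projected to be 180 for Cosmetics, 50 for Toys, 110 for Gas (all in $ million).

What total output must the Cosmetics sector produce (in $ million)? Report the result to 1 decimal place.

Technical coefficients a_ij = z_ij / X_j:
  a_11 = 0/300 = 0.00, a_21 = 90/300 = 0.30, a_31 = 90/300 = 0.30
  a_12 = 200/800 = 0.25, a_22 = 320/800 = 0.40, a_32 = 40/800 = 0.05
  a_13 = 84/420 = 0.20, a_23 = 84/420 = 0.20, a_33 = 105/420 = 0.25
I − A =
  [   1.00    -0.25    -0.20]
  [  -0.30     0.60    -0.20]
  [  -0.30    -0.05     0.75]
Cofactors of I−A, C_ij = (−1)^(i+j)·(minor ij) (rows/columns in the sector order above):
  C_11 = (0.60)(0.75) − (-0.20)(-0.05) = 0.4400
  C_12 = −[(-0.30)(0.75) − (-0.20)(-0.30)] = 0.2850
  C_13 = (-0.30)(-0.05) − (0.60)(-0.30) = 0.1950
  C_21 = −[(-0.25)(0.75) − (-0.20)(-0.05)] = 0.1975
  C_22 = (1.00)(0.75) − (-0.20)(-0.30) = 0.6900
  C_23 = −[(1.00)(-0.05) − (-0.25)(-0.30)] = 0.1250
  C_31 = (-0.25)(-0.20) − (-0.20)(0.60) = 0.1700
  C_32 = −[(1.00)(-0.20) − (-0.20)(-0.30)] = 0.2600
  C_33 = (1.00)(0.60) − (-0.25)(-0.30) = 0.5250
det(I−A) = Σ_j (I−A)_1j·C_1j = (1.00)(0.4400) + (-0.25)(0.2850) + (-0.20)(0.1950) = 0.32975
adj(I−A) = Cᵀ =
  [ 0.4400   0.1975   0.1700]
  [ 0.2850   0.6900   0.2600]
  [ 0.1950   0.1250   0.5250]
(I − A)⁻¹ = adj(I−A) / det(I−A) ≈
  [   1.3343     0.5989     0.5155]
  [   0.8643     2.0925     0.7885]
  [   0.5914     0.3791     1.5921]
x = (I − A)⁻¹ d = adj(I−A)·d / det(I−A), with det(I−A) = 0.32975:
  x_1 = (0.4400·180 + 0.1975·50 + 0.1700·110) / 0.32975 = 107.775 / 0.32975 ≈ 326.8
  x_2 = (0.2850·180 + 0.6900·50 + 0.2600·110) / 0.32975 = 114.40 / 0.32975 ≈ 346.9
  x_3 = (0.1950·180 + 0.1250·50 + 0.5250·110) / 0.32975 = 99.10 / 0.32975 ≈ 300.5

x_1 = 326.8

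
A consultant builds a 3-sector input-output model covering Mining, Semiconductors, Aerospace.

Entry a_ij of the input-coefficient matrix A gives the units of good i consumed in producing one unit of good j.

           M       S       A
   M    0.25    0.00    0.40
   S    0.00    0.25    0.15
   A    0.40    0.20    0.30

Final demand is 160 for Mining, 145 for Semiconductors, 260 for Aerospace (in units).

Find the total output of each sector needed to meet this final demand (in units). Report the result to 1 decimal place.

I − A =
  [   0.75     0.00    -0.40]
  [   0.00     0.75    -0.15]
  [  -0.40    -0.20     0.70]
Cofactors of I−A, C_ij = (−1)^(i+j)·(minor ij) (rows/columns in the sector order above):
  C_11 = (0.75)(0.70) − (-0.15)(-0.20) = 0.4950
  C_12 = −[(0.00)(0.70) − (-0.15)(-0.40)] = 0.0600
  C_13 = (0.00)(-0.20) − (0.75)(-0.40) = 0.3000
  C_21 = −[(0.00)(0.70) − (-0.40)(-0.20)] = 0.0800
  C_22 = (0.75)(0.70) − (-0.40)(-0.40) = 0.3650
  C_23 = −[(0.75)(-0.20) − (0.00)(-0.40)] = 0.1500
  C_31 = (0.00)(-0.15) − (-0.40)(0.75) = 0.3000
  C_32 = −[(0.75)(-0.15) − (-0.40)(0.00)] = 0.1125
  C_33 = (0.75)(0.75) − (0.00)(0.00) = 0.5625
det(I−A) = Σ_j (I−A)_1j·C_1j = (0.75)(0.4950) + (0.00)(0.0600) + (-0.40)(0.3000) = 0.25125
adj(I−A) = Cᵀ =
  [ 0.4950   0.0800   0.3000]
  [ 0.0600   0.3650   0.1125]
  [ 0.3000   0.1500   0.5625]
(I − A)⁻¹ = adj(I−A) / det(I−A) ≈
  [   1.9701     0.3184     1.1940]
  [   0.2388     1.4527     0.4478]
  [   1.1940     0.5970     2.2388]
x = (I − A)⁻¹ d = adj(I−A)·d / det(I−A), with det(I−A) = 0.25125:
  x_M = (0.4950·160 + 0.0800·145 + 0.3000·260) / 0.25125 = 168.80 / 0.25125 ≈ 671.8
  x_S = (0.0600·160 + 0.3650·145 + 0.1125·260) / 0.25125 = 91.775 / 0.25125 ≈ 365.3
  x_A = (0.3000·160 + 0.1500·145 + 0.5625·260) / 0.25125 = 216.00 / 0.25125 ≈ 859.7

x_M = 671.8, x_S = 365.3, x_A = 859.7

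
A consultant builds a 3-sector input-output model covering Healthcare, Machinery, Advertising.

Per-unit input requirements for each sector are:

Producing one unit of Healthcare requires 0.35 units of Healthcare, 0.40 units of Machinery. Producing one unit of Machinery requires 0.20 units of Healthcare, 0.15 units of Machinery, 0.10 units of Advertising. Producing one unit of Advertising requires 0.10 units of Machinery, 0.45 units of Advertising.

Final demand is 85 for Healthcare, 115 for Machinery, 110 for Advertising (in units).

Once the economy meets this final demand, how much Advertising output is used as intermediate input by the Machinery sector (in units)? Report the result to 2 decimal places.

I − A =
  [   0.65    -0.20     0.00]
  [  -0.40     0.85    -0.10]
  [   0.00    -0.10     0.55]
Cofactors of I−A, C_ij = (−1)^(i+j)·(minor ij) (rows/columns in the sector order above):
  C_11 = (0.85)(0.55) − (-0.10)(-0.10) = 0.4575
  C_12 = −[(-0.40)(0.55) − (-0.10)(0.00)] = 0.2200
  C_13 = (-0.40)(-0.10) − (0.85)(0.00) = 0.0400
  C_21 = −[(-0.20)(0.55) − (0.00)(-0.10)] = 0.1100
  C_22 = (0.65)(0.55) − (0.00)(0.00) = 0.3575
  C_23 = −[(0.65)(-0.10) − (-0.20)(0.00)] = 0.0650
  C_31 = (-0.20)(-0.10) − (0.00)(0.85) = 0.0200
  C_32 = −[(0.65)(-0.10) − (0.00)(-0.40)] = 0.0650
  C_33 = (0.65)(0.85) − (-0.20)(-0.40) = 0.4725
det(I−A) = Σ_j (I−A)_1j·C_1j = (0.65)(0.4575) + (-0.20)(0.2200) + (0.00)(0.0400) = 0.253375
adj(I−A) = Cᵀ =
  [ 0.4575   0.1100   0.0200]
  [ 0.2200   0.3575   0.0650]
  [ 0.0400   0.0650   0.4725]
(I − A)⁻¹ = adj(I−A) / det(I−A) ≈
  [   1.8056     0.4341     0.0789]
  [   0.8683     1.4110     0.2565]
  [   0.1579     0.2565     1.8648]
First solve x = (I − A)⁻¹ d = adj(I−A)·d / det(I−A); in particular x_M = (0.2200·85 + 0.3575·115 + 0.0650·110) / 0.253375 = 66.9625 / 0.253375 ≈ 264.2822.
Intermediate flow from A to M: z_AM = a_AM · x_M = 0.10 × 66.9625 / 0.253375 = 6.69625 / 0.253375 ≈ 26.43.

z_AM = 26.43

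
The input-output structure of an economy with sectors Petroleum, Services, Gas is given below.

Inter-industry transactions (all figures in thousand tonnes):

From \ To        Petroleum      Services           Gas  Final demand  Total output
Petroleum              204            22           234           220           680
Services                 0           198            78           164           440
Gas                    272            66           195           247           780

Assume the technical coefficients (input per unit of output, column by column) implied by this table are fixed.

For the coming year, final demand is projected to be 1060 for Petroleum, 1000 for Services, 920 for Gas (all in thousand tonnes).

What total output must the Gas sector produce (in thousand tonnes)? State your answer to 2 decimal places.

x_3 = 3388.35

Technical coefficients a_ij = z_ij / X_j:
  a_11 = 204/680 = 0.30, a_21 = 0/680 = 0.00, a_31 = 272/680 = 0.40
  a_12 = 22/440 = 0.05, a_22 = 198/440 = 0.45, a_32 = 66/440 = 0.15
  a_13 = 234/780 = 0.30, a_23 = 78/780 = 0.10, a_33 = 195/780 = 0.25
I − A =
  [   0.70    -0.05    -0.30]
  [   0.00     0.55    -0.10]
  [  -0.40    -0.15     0.75]
Cofactors of I−A, C_ij = (−1)^(i+j)·(minor ij) (rows/columns in the sector order above):
  C_11 = (0.55)(0.75) − (-0.10)(-0.15) = 0.3975
  C_12 = −[(0.00)(0.75) − (-0.10)(-0.40)] = 0.0400
  C_13 = (0.00)(-0.15) − (0.55)(-0.40) = 0.2200
  C_21 = −[(-0.05)(0.75) − (-0.30)(-0.15)] = 0.0825
  C_22 = (0.70)(0.75) − (-0.30)(-0.40) = 0.4050
  C_23 = −[(0.70)(-0.15) − (-0.05)(-0.40)] = 0.1250
  C_31 = (-0.05)(-0.10) − (-0.30)(0.55) = 0.1700
  C_32 = −[(0.70)(-0.10) − (-0.30)(0.00)] = 0.0700
  C_33 = (0.70)(0.55) − (-0.05)(0.00) = 0.3850
det(I−A) = Σ_j (I−A)_1j·C_1j = (0.70)(0.3975) + (-0.05)(0.0400) + (-0.30)(0.2200) = 0.21025
adj(I−A) = Cᵀ =
  [ 0.3975   0.0825   0.1700]
  [ 0.0400   0.4050   0.0700]
  [ 0.2200   0.1250   0.3850]
(I − A)⁻¹ = adj(I−A) / det(I−A) ≈
  [   1.8906     0.3924     0.8086]
  [   0.1902     1.9263     0.3329]
  [   1.0464     0.5945     1.8312]
x = (I − A)⁻¹ d = adj(I−A)·d / det(I−A), with det(I−A) = 0.21025:
  x_1 = (0.3975·1060 + 0.0825·1000 + 0.1700·920) / 0.21025 = 660.25 / 0.21025 ≈ 3140.31
  x_2 = (0.0400·1060 + 0.4050·1000 + 0.0700·920) / 0.21025 = 511.80 / 0.21025 ≈ 2434.24
  x_3 = (0.2200·1060 + 0.1250·1000 + 0.3850·920) / 0.21025 = 712.40 / 0.21025 ≈ 3388.35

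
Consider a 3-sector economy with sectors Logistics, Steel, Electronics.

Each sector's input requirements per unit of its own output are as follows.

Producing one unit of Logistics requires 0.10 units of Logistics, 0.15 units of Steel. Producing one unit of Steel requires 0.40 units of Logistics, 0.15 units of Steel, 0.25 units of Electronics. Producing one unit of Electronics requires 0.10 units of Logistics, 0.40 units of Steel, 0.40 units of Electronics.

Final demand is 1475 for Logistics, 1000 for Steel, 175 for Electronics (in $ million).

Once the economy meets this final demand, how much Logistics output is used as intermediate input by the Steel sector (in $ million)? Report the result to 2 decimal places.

I − A =
  [   0.90    -0.40    -0.10]
  [  -0.15     0.85    -0.40]
  [   0.00    -0.25     0.60]
Cofactors of I−A, C_ij = (−1)^(i+j)·(minor ij) (rows/columns in the sector order above):
  C_11 = (0.85)(0.60) − (-0.40)(-0.25) = 0.4100
  C_12 = −[(-0.15)(0.60) − (-0.40)(0.00)] = 0.0900
  C_13 = (-0.15)(-0.25) − (0.85)(0.00) = 0.0375
  C_21 = −[(-0.40)(0.60) − (-0.10)(-0.25)] = 0.2650
  C_22 = (0.90)(0.60) − (-0.10)(0.00) = 0.5400
  C_23 = −[(0.90)(-0.25) − (-0.40)(0.00)] = 0.2250
  C_31 = (-0.40)(-0.40) − (-0.10)(0.85) = 0.2450
  C_32 = −[(0.90)(-0.40) − (-0.10)(-0.15)] = 0.3750
  C_33 = (0.90)(0.85) − (-0.40)(-0.15) = 0.7050
det(I−A) = Σ_j (I−A)_1j·C_1j = (0.90)(0.4100) + (-0.40)(0.0900) + (-0.10)(0.0375) = 0.32925
adj(I−A) = Cᵀ =
  [ 0.4100   0.2650   0.2450]
  [ 0.0900   0.5400   0.3750]
  [ 0.0375   0.2250   0.7050]
(I − A)⁻¹ = adj(I−A) / det(I−A) ≈
  [   1.2453     0.8049     0.7441]
  [   0.2733     1.6401     1.1390]
  [   0.1139     0.6834     2.1412]
First solve x = (I − A)⁻¹ d = adj(I−A)·d / det(I−A); in particular x_S = (0.0900·1475 + 0.5400·1000 + 0.3750·175) / 0.32925 = 738.375 / 0.32925 ≈ 2242.5968.
Intermediate flow from L to S: z_LS = a_LS · x_S = 0.40 × 738.375 / 0.32925 = 295.35 / 0.32925 ≈ 897.04.

z_LS = 897.04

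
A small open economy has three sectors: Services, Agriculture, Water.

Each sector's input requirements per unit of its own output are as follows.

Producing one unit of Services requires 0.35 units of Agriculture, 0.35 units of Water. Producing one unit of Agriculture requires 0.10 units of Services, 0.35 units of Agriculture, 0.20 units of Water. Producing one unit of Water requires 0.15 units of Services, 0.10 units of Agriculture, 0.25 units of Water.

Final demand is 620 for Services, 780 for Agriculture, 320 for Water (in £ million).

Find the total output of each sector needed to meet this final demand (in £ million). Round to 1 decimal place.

x_1 = 1033.1, x_2 = 1977.2, x_3 = 1436.1

I − A =
  [   1.00    -0.10    -0.15]
  [  -0.35     0.65    -0.10]
  [  -0.35    -0.20     0.75]
Cofactors of I−A, C_ij = (−1)^(i+j)·(minor ij) (rows/columns in the sector order above):
  C_11 = (0.65)(0.75) − (-0.10)(-0.20) = 0.4675
  C_12 = −[(-0.35)(0.75) − (-0.10)(-0.35)] = 0.2975
  C_13 = (-0.35)(-0.20) − (0.65)(-0.35) = 0.2975
  C_21 = −[(-0.10)(0.75) − (-0.15)(-0.20)] = 0.1050
  C_22 = (1.00)(0.75) − (-0.15)(-0.35) = 0.6975
  C_23 = −[(1.00)(-0.20) − (-0.10)(-0.35)] = 0.2350
  C_31 = (-0.10)(-0.10) − (-0.15)(0.65) = 0.1075
  C_32 = −[(1.00)(-0.10) − (-0.15)(-0.35)] = 0.1525
  C_33 = (1.00)(0.65) − (-0.10)(-0.35) = 0.6150
det(I−A) = Σ_j (I−A)_1j·C_1j = (1.00)(0.4675) + (-0.10)(0.2975) + (-0.15)(0.2975) = 0.393125
adj(I−A) = Cᵀ =
  [ 0.4675   0.1050   0.1075]
  [ 0.2975   0.6975   0.1525]
  [ 0.2975   0.2350   0.6150]
(I − A)⁻¹ = adj(I−A) / det(I−A) ≈
  [   1.1892     0.2671     0.2734]
  [   0.7568     1.7742     0.3879]
  [   0.7568     0.5978     1.5644]
x = (I − A)⁻¹ d = adj(I−A)·d / det(I−A), with det(I−A) = 0.393125:
  x_1 = (0.4675·620 + 0.1050·780 + 0.1075·320) / 0.393125 = 406.15 / 0.393125 ≈ 1033.1
  x_2 = (0.2975·620 + 0.6975·780 + 0.1525·320) / 0.393125 = 777.30 / 0.393125 ≈ 1977.2
  x_3 = (0.2975·620 + 0.2350·780 + 0.6150·320) / 0.393125 = 564.55 / 0.393125 ≈ 1436.1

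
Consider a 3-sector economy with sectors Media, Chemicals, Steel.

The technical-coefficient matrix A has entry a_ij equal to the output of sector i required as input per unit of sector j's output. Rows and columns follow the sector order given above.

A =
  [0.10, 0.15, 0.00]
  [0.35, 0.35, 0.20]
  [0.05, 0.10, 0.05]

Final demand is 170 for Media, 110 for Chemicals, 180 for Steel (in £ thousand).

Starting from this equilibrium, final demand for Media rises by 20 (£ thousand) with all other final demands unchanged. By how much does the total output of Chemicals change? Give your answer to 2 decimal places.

I − A =
  [   0.90    -0.15     0.00]
  [  -0.35     0.65    -0.20]
  [  -0.05    -0.10     0.95]
Cofactors of I−A, C_ij = (−1)^(i+j)·(minor ij) (rows/columns in the sector order above):
  C_11 = (0.65)(0.95) − (-0.20)(-0.10) = 0.5975
  C_12 = −[(-0.35)(0.95) − (-0.20)(-0.05)] = 0.3425
  C_13 = (-0.35)(-0.10) − (0.65)(-0.05) = 0.0675
  C_21 = −[(-0.15)(0.95) − (0.00)(-0.10)] = 0.1425
  C_22 = (0.90)(0.95) − (0.00)(-0.05) = 0.8550
  C_23 = −[(0.90)(-0.10) − (-0.15)(-0.05)] = 0.0975
  C_31 = (-0.15)(-0.20) − (0.00)(0.65) = 0.0300
  C_32 = −[(0.90)(-0.20) − (0.00)(-0.35)] = 0.1800
  C_33 = (0.90)(0.65) − (-0.15)(-0.35) = 0.5325
det(I−A) = Σ_j (I−A)_1j·C_1j = (0.90)(0.5975) + (-0.15)(0.3425) + (0.00)(0.0675) = 0.486375
adj(I−A) = Cᵀ =
  [ 0.5975   0.1425   0.0300]
  [ 0.3425   0.8550   0.1800]
  [ 0.0675   0.0975   0.5325]
(I − A)⁻¹ = adj(I−A) / det(I−A) ≈
  [   1.2285     0.2930     0.0617]
  [   0.7042     1.7579     0.3701]
  [   0.1388     0.2005     1.0948]
Δx = (I − A)⁻¹ Δd with Δd having +20 in the Media component and 0 elsewhere.
So Δx_C = L_CM · (+20), where L_CM = adj(I−A)_CM / det(I−A) = 0.3425 / 0.486375.
Δx_C = 0.3425 × (+20) / 0.486375 = 6.85 / 0.486375 ≈ 14.08.

Δx_C = 14.08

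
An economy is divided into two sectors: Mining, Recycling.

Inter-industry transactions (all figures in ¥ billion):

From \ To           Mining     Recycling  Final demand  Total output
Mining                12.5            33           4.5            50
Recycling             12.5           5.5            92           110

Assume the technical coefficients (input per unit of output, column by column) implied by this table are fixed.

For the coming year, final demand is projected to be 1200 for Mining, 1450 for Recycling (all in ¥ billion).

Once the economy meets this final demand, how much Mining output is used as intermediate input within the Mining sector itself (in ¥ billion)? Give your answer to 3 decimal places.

z_MM = 617.647

Technical coefficients a_ij = z_ij / X_j:
  a_MM = 12.5/50 = 0.25, a_RM = 12.5/50 = 0.25
  a_MR = 33/110 = 0.30, a_RR = 5.5/110 = 0.05
I − A =
  [   0.75    -0.30]
  [  -0.25     0.95]
det(I−A) = (0.75)(0.95) − (-0.30)(-0.25) = 0.6375
adj(I−A) = [[0.95, 0.30], [0.25, 0.75]]
(I − A)⁻¹ = adj(I−A) / det(I−A) ≈
  [   1.4902     0.4706]
  [   0.3922     1.1765]
First solve x = (I − A)⁻¹ d = adj(I−A)·d / det(I−A); in particular x_M = (0.95·1200 + 0.30·1450) / 0.6375 = 1575.00 / 0.6375 ≈ 2470.58824.
Intermediate flow from M to M: z_MM = a_MM · x_M = 0.25 × 1575.00 / 0.6375 = 393.75 / 0.6375 ≈ 617.647.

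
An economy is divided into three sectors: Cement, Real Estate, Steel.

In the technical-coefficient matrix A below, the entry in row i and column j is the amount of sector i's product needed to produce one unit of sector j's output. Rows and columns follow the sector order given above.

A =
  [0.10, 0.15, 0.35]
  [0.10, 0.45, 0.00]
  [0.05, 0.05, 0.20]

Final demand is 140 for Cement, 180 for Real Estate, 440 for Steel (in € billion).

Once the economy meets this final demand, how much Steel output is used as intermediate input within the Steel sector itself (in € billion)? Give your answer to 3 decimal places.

I − A =
  [   0.90    -0.15    -0.35]
  [  -0.10     0.55     0.00]
  [  -0.05    -0.05     0.80]
Cofactors of I−A, C_ij = (−1)^(i+j)·(minor ij) (rows/columns in the sector order above):
  C_11 = (0.55)(0.80) − (0.00)(-0.05) = 0.4400
  C_12 = −[(-0.10)(0.80) − (0.00)(-0.05)] = 0.0800
  C_13 = (-0.10)(-0.05) − (0.55)(-0.05) = 0.0325
  C_21 = −[(-0.15)(0.80) − (-0.35)(-0.05)] = 0.1375
  C_22 = (0.90)(0.80) − (-0.35)(-0.05) = 0.7025
  C_23 = −[(0.90)(-0.05) − (-0.15)(-0.05)] = 0.0525
  C_31 = (-0.15)(0.00) − (-0.35)(0.55) = 0.1925
  C_32 = −[(0.90)(0.00) − (-0.35)(-0.10)] = 0.0350
  C_33 = (0.90)(0.55) − (-0.15)(-0.10) = 0.4800
det(I−A) = Σ_j (I−A)_1j·C_1j = (0.90)(0.4400) + (-0.15)(0.0800) + (-0.35)(0.0325) = 0.372625
adj(I−A) = Cᵀ =
  [ 0.4400   0.1375   0.1925]
  [ 0.0800   0.7025   0.0350]
  [ 0.0325   0.0525   0.4800]
(I − A)⁻¹ = adj(I−A) / det(I−A) ≈
  [   1.1808     0.3690     0.5166]
  [   0.2147     1.8853     0.0939]
  [   0.0872     0.1409     1.2882]
First solve x = (I − A)⁻¹ d = adj(I−A)·d / det(I−A); in particular x_3 = (0.0325·140 + 0.0525·180 + 0.4800·440) / 0.372625 = 225.20 / 0.372625 ≈ 604.36095.
Intermediate flow from 3 to 3: z_33 = a_33 · x_3 = 0.20 × 225.20 / 0.372625 = 45.04 / 0.372625 ≈ 120.872.

z_33 = 120.872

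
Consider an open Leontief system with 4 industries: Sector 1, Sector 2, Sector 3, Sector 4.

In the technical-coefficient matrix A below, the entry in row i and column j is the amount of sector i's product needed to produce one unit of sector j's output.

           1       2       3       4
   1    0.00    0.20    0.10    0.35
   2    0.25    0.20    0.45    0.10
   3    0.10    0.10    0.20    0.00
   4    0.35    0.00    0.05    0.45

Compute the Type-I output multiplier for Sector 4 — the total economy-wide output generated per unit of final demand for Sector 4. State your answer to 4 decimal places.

m_4 = 4.5686

I − A =
  [   1.00    -0.20    -0.10    -0.35]
  [  -0.25     0.80    -0.45    -0.10]
  [  -0.10    -0.10     0.80     0.00]
  [  -0.35     0.00    -0.05     0.55]
Compute the cofactors C_ij = (−1)^(i+j)·(3×3 minor ij) of I−A; the adjugate is their transpose:
adj(I−A) = Cᵀ =
  [ 0.32675   0.09525   0.10850   0.22525]
  [ 0.16325   0.33475   0.21900   0.16475]
  [ 0.06125   0.05375   0.30750   0.04875]
  [ 0.21350   0.06550   0.09700   0.53550]
det(I−A) = Σ_j (I−A)_1j·C_1j = (1.00)(0.32675) + (-0.20)(0.16325) + (-0.10)(0.06125) + (-0.35)(0.21350) = 0.21325
(I − A)⁻¹ = adj(I−A) / det(I−A) ≈
  [   1.53224     0.44666     0.50879     1.05627]
  [   0.76553     1.56975     1.02696     0.77257]
  [   0.28722     0.25205     1.44197     0.22860]
  [   1.00117     0.30715     0.45487     2.51114]
The output multiplier for sector j is the column-j sum of the Leontief inverse (I − A)⁻¹ = adj(I−A) / det(I−A).
Column 4 of adj(I−A): (0.22525, 0.16475, 0.04875, 0.53550); det(I−A) = 0.21325.
m_4 = (0.22525 + 0.16475 + 0.04875 + 0.53550) / 0.21325 = 0.97425 / 0.21325 ≈ 4.5686.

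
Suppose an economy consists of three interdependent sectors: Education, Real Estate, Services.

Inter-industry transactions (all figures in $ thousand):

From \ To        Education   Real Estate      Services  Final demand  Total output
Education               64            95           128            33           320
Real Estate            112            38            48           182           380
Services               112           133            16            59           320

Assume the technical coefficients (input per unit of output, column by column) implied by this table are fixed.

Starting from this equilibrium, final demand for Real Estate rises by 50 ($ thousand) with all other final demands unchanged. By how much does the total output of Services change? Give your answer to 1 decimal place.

Technical coefficients a_ij = z_ij / X_j:
  a_EE = 64/320 = 0.20, a_RE = 112/320 = 0.35, a_SE = 112/320 = 0.35
  a_ER = 95/380 = 0.25, a_RR = 38/380 = 0.10, a_SR = 133/380 = 0.35
  a_ES = 128/320 = 0.40, a_RS = 48/320 = 0.15, a_SS = 16/320 = 0.05
I − A =
  [   0.80    -0.25    -0.40]
  [  -0.35     0.90    -0.15]
  [  -0.35    -0.35     0.95]
Cofactors of I−A, C_ij = (−1)^(i+j)·(minor ij) (rows/columns in the sector order above):
  C_11 = (0.90)(0.95) − (-0.15)(-0.35) = 0.8025
  C_12 = −[(-0.35)(0.95) − (-0.15)(-0.35)] = 0.3850
  C_13 = (-0.35)(-0.35) − (0.90)(-0.35) = 0.4375
  C_21 = −[(-0.25)(0.95) − (-0.40)(-0.35)] = 0.3775
  C_22 = (0.80)(0.95) − (-0.40)(-0.35) = 0.6200
  C_23 = −[(0.80)(-0.35) − (-0.25)(-0.35)] = 0.3675
  C_31 = (-0.25)(-0.15) − (-0.40)(0.90) = 0.3975
  C_32 = −[(0.80)(-0.15) − (-0.40)(-0.35)] = 0.2600
  C_33 = (0.80)(0.90) − (-0.25)(-0.35) = 0.6325
det(I−A) = Σ_j (I−A)_1j·C_1j = (0.80)(0.8025) + (-0.25)(0.3850) + (-0.40)(0.4375) = 0.37075
adj(I−A) = Cᵀ =
  [ 0.8025   0.3775   0.3975]
  [ 0.3850   0.6200   0.2600]
  [ 0.4375   0.3675   0.6325]
(I − A)⁻¹ = adj(I−A) / det(I−A) ≈
  [   2.1645     1.0182     1.0722]
  [   1.0384     1.6723     0.7013]
  [   1.1800     0.9912     1.7060]
Δx = (I − A)⁻¹ Δd with Δd having +50 in the Real Estate component and 0 elsewhere.
So Δx_S = L_SR · (+50), where L_SR = adj(I−A)_SR / det(I−A) = 0.3675 / 0.37075.
Δx_S = 0.3675 × (+50) / 0.37075 = 18.375 / 0.37075 ≈ 49.6.

Δx_S = 49.6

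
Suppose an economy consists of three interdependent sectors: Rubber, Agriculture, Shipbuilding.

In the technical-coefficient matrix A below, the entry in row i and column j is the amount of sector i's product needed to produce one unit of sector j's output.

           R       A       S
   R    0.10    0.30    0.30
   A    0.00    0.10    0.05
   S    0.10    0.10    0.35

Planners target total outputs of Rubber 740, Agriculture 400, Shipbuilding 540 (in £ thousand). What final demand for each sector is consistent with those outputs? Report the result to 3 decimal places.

I − A =
  [   0.90    -0.30    -0.30]
  [   0.00     0.90    -0.05]
  [  -0.10    -0.10     0.65]
d = (I − A) x:
  d_R = (+0.90)·740 + (-0.30)·400 + (-0.30)·540 = 384.000
  d_A = (+0.00)·740 + (+0.90)·400 + (-0.05)·540 = 333.000
  d_S = (-0.10)·740 + (-0.10)·400 + (+0.65)·540 = 237.000

d_R = 384.000, d_A = 333.000, d_S = 237.000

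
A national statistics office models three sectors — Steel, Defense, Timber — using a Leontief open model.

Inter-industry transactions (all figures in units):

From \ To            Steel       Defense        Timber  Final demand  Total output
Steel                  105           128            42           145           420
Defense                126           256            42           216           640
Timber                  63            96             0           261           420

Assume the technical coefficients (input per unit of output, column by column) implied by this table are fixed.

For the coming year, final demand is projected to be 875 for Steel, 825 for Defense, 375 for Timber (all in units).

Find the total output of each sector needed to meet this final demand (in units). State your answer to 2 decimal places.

Technical coefficients a_ij = z_ij / X_j:
  a_SS = 105/420 = 0.25, a_DS = 126/420 = 0.30, a_TS = 63/420 = 0.15
  a_SD = 128/640 = 0.20, a_DD = 256/640 = 0.40, a_TD = 96/640 = 0.15
  a_ST = 42/420 = 0.10, a_DT = 42/420 = 0.10, a_TT = 0/420 = 0.00
I − A =
  [   0.75    -0.20    -0.10]
  [  -0.30     0.60    -0.10]
  [  -0.15    -0.15     1.00]
Cofactors of I−A, C_ij = (−1)^(i+j)·(minor ij) (rows/columns in the sector order above):
  C_11 = (0.60)(1.00) − (-0.10)(-0.15) = 0.5850
  C_12 = −[(-0.30)(1.00) − (-0.10)(-0.15)] = 0.3150
  C_13 = (-0.30)(-0.15) − (0.60)(-0.15) = 0.1350
  C_21 = −[(-0.20)(1.00) − (-0.10)(-0.15)] = 0.2150
  C_22 = (0.75)(1.00) − (-0.10)(-0.15) = 0.7350
  C_23 = −[(0.75)(-0.15) − (-0.20)(-0.15)] = 0.1425
  C_31 = (-0.20)(-0.10) − (-0.10)(0.60) = 0.0800
  C_32 = −[(0.75)(-0.10) − (-0.10)(-0.30)] = 0.1050
  C_33 = (0.75)(0.60) − (-0.20)(-0.30) = 0.3900
det(I−A) = Σ_j (I−A)_1j·C_1j = (0.75)(0.5850) + (-0.20)(0.3150) + (-0.10)(0.1350) = 0.36225
adj(I−A) = Cᵀ =
  [ 0.5850   0.2150   0.0800]
  [ 0.3150   0.7350   0.1050]
  [ 0.1350   0.1425   0.3900]
(I − A)⁻¹ = adj(I−A) / det(I−A) ≈
  [   1.6149     0.5935     0.2208]
  [   0.8696     2.0290     0.2899]
  [   0.3727     0.3934     1.0766]
x = (I − A)⁻¹ d = adj(I−A)·d / det(I−A), with det(I−A) = 0.36225:
  x_S = (0.5850·875 + 0.2150·825 + 0.0800·375) / 0.36225 = 719.25 / 0.36225 ≈ 1985.51
  x_D = (0.3150·875 + 0.7350·825 + 0.1050·375) / 0.36225 = 921.375 / 0.36225 ≈ 2543.48
  x_T = (0.1350·875 + 0.1425·825 + 0.3900·375) / 0.36225 = 381.9375 / 0.36225 ≈ 1054.35

x_S = 1985.51, x_D = 2543.48, x_T = 1054.35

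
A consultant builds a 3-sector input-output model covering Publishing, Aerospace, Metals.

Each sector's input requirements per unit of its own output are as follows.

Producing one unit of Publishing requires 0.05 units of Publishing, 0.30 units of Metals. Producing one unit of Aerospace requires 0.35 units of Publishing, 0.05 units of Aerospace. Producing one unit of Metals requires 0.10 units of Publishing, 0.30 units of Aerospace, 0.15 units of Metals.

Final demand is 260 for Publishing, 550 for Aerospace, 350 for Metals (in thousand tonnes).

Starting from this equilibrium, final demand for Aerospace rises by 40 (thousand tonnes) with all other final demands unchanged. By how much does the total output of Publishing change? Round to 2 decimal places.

I − A =
  [   0.95    -0.35    -0.10]
  [   0.00     0.95    -0.30]
  [  -0.30     0.00     0.85]
Cofactors of I−A, C_ij = (−1)^(i+j)·(minor ij) (rows/columns in the sector order above):
  C_11 = (0.95)(0.85) − (-0.30)(0.00) = 0.8075
  C_12 = −[(0.00)(0.85) − (-0.30)(-0.30)] = 0.0900
  C_13 = (0.00)(0.00) − (0.95)(-0.30) = 0.2850
  C_21 = −[(-0.35)(0.85) − (-0.10)(0.00)] = 0.2975
  C_22 = (0.95)(0.85) − (-0.10)(-0.30) = 0.7775
  C_23 = −[(0.95)(0.00) − (-0.35)(-0.30)] = 0.1050
  C_31 = (-0.35)(-0.30) − (-0.10)(0.95) = 0.2000
  C_32 = −[(0.95)(-0.30) − (-0.10)(0.00)] = 0.2850
  C_33 = (0.95)(0.95) − (-0.35)(0.00) = 0.9025
det(I−A) = Σ_j (I−A)_1j·C_1j = (0.95)(0.8075) + (-0.35)(0.0900) + (-0.10)(0.2850) = 0.707125
adj(I−A) = Cᵀ =
  [ 0.8075   0.2975   0.2000]
  [ 0.0900   0.7775   0.2850]
  [ 0.2850   0.1050   0.9025]
(I − A)⁻¹ = adj(I−A) / det(I−A) ≈
  [   1.1419     0.4207     0.2828]
  [   0.1273     1.0995     0.4030]
  [   0.4030     0.1485     1.2763]
Δx = (I − A)⁻¹ Δd with Δd having +40 in the Aerospace component and 0 elsewhere.
So Δx_P = L_PA · (+40), where L_PA = adj(I−A)_PA / det(I−A) = 0.2975 / 0.707125.
Δx_P = 0.2975 × (+40) / 0.707125 = 11.90 / 0.707125 ≈ 16.83.

Δx_P = 16.83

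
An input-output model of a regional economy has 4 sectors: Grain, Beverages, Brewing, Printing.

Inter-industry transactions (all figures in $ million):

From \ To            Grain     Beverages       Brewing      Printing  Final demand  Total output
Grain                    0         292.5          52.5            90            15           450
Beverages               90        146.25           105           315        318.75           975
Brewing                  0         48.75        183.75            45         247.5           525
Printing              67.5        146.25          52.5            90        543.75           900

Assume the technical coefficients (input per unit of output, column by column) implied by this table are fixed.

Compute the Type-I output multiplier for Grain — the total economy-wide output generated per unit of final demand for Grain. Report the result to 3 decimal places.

Technical coefficients a_ij = z_ij / X_j:
  a_11 = 0/450 = 0.00, a_21 = 90/450 = 0.20, a_31 = 0/450 = 0.00, a_41 = 67.5/450 = 0.15
  a_12 = 292.5/975 = 0.30, a_22 = 146.25/975 = 0.15, a_32 = 48.75/975 = 0.05, a_42 = 146.25/975 = 0.15
  a_13 = 52.5/525 = 0.10, a_23 = 105/525 = 0.20, a_33 = 183.75/525 = 0.35, a_43 = 52.5/525 = 0.10
  a_14 = 90/900 = 0.10, a_24 = 315/900 = 0.35, a_34 = 45/900 = 0.05, a_44 = 90/900 = 0.10
I − A =
  [   1.00    -0.30    -0.10    -0.10]
  [  -0.20     0.85    -0.20    -0.35]
  [   0.00    -0.05     0.65    -0.05]
  [  -0.15    -0.15    -0.10     0.90]
Compute the cofactors C_ij = (−1)^(i+j)·(3×3 minor ij) of I−A; the adjugate is their transpose:
adj(I−A) = Cᵀ =
  [ 0.446625   0.189500   0.147250   0.131500]
  [ 0.151625   0.569500   0.237250   0.251500]
  [ 0.019500   0.054000   0.627000   0.058000]
  [ 0.101875   0.132500   0.133750   0.502500]
det(I−A) = Σ_j (I−A)_1j·C_1j = (1.00)(0.446625) + (-0.30)(0.151625) + (-0.10)(0.019500) + (-0.10)(0.101875) = 0.3890
(I − A)⁻¹ = adj(I−A) / det(I−A) ≈
  [   1.1481     0.4871     0.3785     0.3380]
  [   0.3898     1.4640     0.6099     0.6465]
  [   0.0501     0.1388     1.6118     0.1491]
  [   0.2619     0.3406     0.3438     1.2918]
The output multiplier for sector j is the column-j sum of the Leontief inverse (I − A)⁻¹ = adj(I−A) / det(I−A).
Column 1 of adj(I−A): (0.446625, 0.151625, 0.019500, 0.101875); det(I−A) = 0.3890.
m_1 = (0.446625 + 0.151625 + 0.019500 + 0.101875) / 0.3890 = 0.719625 / 0.3890 ≈ 1.850.

m_1 = 1.850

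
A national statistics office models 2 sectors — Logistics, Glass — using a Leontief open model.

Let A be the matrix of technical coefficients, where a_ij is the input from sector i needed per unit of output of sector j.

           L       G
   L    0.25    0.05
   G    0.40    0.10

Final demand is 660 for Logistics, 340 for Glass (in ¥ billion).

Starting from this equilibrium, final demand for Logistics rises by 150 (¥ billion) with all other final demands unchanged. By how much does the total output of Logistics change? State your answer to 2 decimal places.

Δx_L = 206.11

I − A =
  [   0.75    -0.05]
  [  -0.40     0.90]
det(I−A) = (0.75)(0.90) − (-0.05)(-0.40) = 0.6550
adj(I−A) = [[0.90, 0.05], [0.40, 0.75]]
(I − A)⁻¹ = adj(I−A) / det(I−A) ≈
  [   1.3740     0.0763]
  [   0.6107     1.1450]
Δx = (I − A)⁻¹ Δd with Δd having +150 in the Logistics component and 0 elsewhere.
So Δx_L = L_LL · (+150), where L_LL = adj(I−A)_LL / det(I−A) = 0.90 / 0.6550.
Δx_L = 0.90 × (+150) / 0.6550 = 135.00 / 0.6550 ≈ 206.11.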